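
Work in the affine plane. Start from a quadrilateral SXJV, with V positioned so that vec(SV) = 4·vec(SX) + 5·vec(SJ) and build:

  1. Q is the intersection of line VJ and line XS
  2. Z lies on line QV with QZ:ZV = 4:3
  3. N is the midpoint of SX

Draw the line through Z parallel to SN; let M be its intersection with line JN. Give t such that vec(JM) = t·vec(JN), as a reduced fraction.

t = -13/7

Set S = (0, 0), X = (1, 0), J = (0, 1), V = (4, 5); any affine frame gives the same invariant.
1. Q is the intersection of line VJ and line XS ⇒ Q = (-1, 0)
2. Z lies on line QV with QZ:ZV = 4:3 ⇒ Z = (13/7, 20/7)
3. N is the midpoint of SX ⇒ N = (1/2, 0)
through Z parallel to SN: direction (1/2, 0); meets JN at M = (-13/14, 20/7)
M = J + t·(N−J) with t = -13/7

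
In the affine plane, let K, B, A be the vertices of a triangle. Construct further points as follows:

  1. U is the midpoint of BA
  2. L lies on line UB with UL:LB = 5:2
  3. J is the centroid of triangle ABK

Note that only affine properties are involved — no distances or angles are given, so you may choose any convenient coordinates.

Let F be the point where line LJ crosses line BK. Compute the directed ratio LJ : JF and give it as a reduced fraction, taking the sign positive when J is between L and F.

Assign K = (0, 0), B = (1, 0), A = (0, 1) — the answer is frame-independent, so this choice is without loss of generality.
1. U is the midpoint of BA ⇒ U = (1/2, 1/2)
2. L lies on line UB with UL:LB = 5:2 ⇒ L = (6/7, 1/7)
3. J is the centroid of triangle ABK ⇒ J = (1/3, 1/3)
line LJ meets BK at F = (5/4, 0)
J = L + t·(F−L) with t = -4/3, so LJ:JF = -4/3:7/3

LJ:JF = -4/7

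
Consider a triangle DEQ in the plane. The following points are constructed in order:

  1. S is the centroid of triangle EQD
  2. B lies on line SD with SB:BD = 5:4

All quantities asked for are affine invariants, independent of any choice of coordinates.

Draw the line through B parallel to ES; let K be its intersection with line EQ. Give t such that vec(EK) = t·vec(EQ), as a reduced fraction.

Assign D = (0, 0), E = (1, 0), Q = (0, 1) — the answer is frame-independent, so this choice is without loss of generality.
1. S is the centroid of triangle EQD ⇒ S = (1/3, 1/3)
2. B lies on line SD with SB:BD = 5:4 ⇒ B = (4/27, 4/27)
through B parallel to ES: direction (-2/3, 1/3); meets EQ at K = (14/9, -5/9)
K = E + t·(Q−E) with t = -5/9

t = -5/9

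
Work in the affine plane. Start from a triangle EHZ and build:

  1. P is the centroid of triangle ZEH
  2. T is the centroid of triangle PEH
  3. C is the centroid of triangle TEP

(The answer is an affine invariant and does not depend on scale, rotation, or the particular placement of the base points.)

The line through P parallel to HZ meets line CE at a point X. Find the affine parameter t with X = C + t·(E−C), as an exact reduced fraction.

t = -7/11

Work in coordinates with E = (0, 0), H = (1, 0), Z = (0, 1).
1. P is the centroid of triangle ZEH ⇒ P = (1/3, 1/3)
2. T is the centroid of triangle PEH ⇒ T = (4/9, 1/9)
3. C is the centroid of triangle TEP ⇒ C = (7/27, 4/27)
through P parallel to HZ: direction (-1, 1); meets CE at X = (14/33, 8/33)
X = C + t·(E−C) with t = -7/11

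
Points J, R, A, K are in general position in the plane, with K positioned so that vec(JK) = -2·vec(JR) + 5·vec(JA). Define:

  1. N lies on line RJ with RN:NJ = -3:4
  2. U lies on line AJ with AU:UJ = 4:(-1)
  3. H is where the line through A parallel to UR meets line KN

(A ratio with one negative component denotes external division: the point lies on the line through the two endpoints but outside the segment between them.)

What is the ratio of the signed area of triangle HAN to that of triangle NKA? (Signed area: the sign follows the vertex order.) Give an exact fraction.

[HAN]:[NKA] = 1/3

Set J = (0, 0), R = (1, 0), A = (0, 1), K = (-2, 5); any affine frame gives the same invariant.
1. N lies on line RJ with RN:NJ = -3:4 ⇒ N = (4, 0)
2. U lies on line AJ with AU:UJ = 4:(-1) ⇒ U = (0, -1/3)
3. H is where the line through A parallel to UR meets line KN ⇒ H = (2, 5/3)
2·[HAN] = 14/3, 2·[NKA] = 14
[HAN]:[NKA] = 14/3:14 = 1/3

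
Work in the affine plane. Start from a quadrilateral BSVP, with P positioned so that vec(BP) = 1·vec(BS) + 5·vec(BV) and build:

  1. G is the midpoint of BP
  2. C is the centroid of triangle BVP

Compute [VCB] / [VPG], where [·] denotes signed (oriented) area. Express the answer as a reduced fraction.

Set B = (0, 0), S = (1, 0), V = (0, 1), P = (1, 5); any affine frame gives the same invariant.
1. G is the midpoint of BP ⇒ G = (1/2, 5/2)
2. C is the centroid of triangle BVP ⇒ C = (1/3, 2)
2·[VCB] = -1/3, 2·[VPG] = -1/2
[VCB]:[VPG] = -1/3:-1/2 = 2/3

[VCB]:[VPG] = 2/3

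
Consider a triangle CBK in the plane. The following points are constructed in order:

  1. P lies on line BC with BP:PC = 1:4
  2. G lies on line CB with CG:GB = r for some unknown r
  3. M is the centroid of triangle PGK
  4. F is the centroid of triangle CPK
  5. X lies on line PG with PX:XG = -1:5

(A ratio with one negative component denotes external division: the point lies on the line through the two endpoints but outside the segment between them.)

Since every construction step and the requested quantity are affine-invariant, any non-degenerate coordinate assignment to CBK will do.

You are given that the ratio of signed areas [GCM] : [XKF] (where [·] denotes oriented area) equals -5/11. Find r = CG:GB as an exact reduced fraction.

Set C = (0, 0), B = (1, 0), K = (0, 1); any affine frame gives the same invariant.
1. P lies on line BC with BP:PC = 1:4 ⇒ P = (4/5, 0)
2. With CG:GB = r, write λ = r/(r+1) so G = C + λ·(B−C); G is affine-linear in λ
3. M is the centroid of triangle PGK ⇒ M is an affine combination of earlier points and hence also affine-linear in λ
4. F is the centroid of triangle CPK ⇒ F = (4/15, 1/3)
5. X lies on line PG with PX:XG = -1:5 ⇒ X is an affine combination of earlier points and hence also affine-linear in λ
Every point depending on G is an affine combination of G and λ-independent points, so each such coordinate is linear in λ; the λ² term in each signed area is a multiple of (B−C)×(B−C) = 0, so 2·[GCM] and 2·[XKF] are each linear in λ. Evaluating at λ=0 and λ=1:
  2·[GCM] = -1/3·λ,   2·[XKF] = -1/6·λ + 2/5
So [GCM]:[XKF] = (-1/3·λ) / (-1/6·λ + 2/5). Setting this equal to -5/11:
  -1/3·λ = -5/11·(-1/6·λ + 2/5)  ⇒  λ = 4/9
Then r = λ/(1−λ) = (4/9)/(5/9) = 4/5. Check: with r = 4/5, G = (4/9, 0) and [GCM]:[XKF] = -5/11 as required.

r = 4/5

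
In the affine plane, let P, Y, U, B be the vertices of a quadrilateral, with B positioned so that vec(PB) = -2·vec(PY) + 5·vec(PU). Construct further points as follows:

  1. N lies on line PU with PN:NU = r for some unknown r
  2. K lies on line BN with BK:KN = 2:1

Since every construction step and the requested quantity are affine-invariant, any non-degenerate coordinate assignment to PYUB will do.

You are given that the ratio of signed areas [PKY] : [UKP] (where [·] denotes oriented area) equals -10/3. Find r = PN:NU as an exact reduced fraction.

Work in coordinates with P = (0, 0), Y = (1, 0), U = (0, 1), B = (-2, 5).
1. With PN:NU = r, write λ = r/(r+1) so N = P + λ·(U−P); N is affine-linear in λ
2. K lies on line BN with BK:KN = 2:1 ⇒ K is an affine combination of earlier points and hence also affine-linear in λ
Every point depending on N is an affine combination of N and λ-independent points, so each such coordinate is linear in λ; the λ² term in each signed area is a multiple of (U−P)×(U−P) = 0, so 2·[PKY] and 2·[UKP] are each linear in λ. Evaluating at λ=0 and λ=1:
  2·[PKY] = -2/3·λ − 5/3,   2·[UKP] = 2/3
So [PKY]:[UKP] = (-2/3·λ − 5/3) / (2/3). Setting this equal to -10/3:
  -2/3·λ − 5/3 = -10/3·(2/3)  ⇒  λ = 5/6
Then r = λ/(1−λ) = (5/6)/(1/6) = 5. Check: with r = 5, N = (0, 5/6) and [PKY]:[UKP] = -10/3 as required.

r = 5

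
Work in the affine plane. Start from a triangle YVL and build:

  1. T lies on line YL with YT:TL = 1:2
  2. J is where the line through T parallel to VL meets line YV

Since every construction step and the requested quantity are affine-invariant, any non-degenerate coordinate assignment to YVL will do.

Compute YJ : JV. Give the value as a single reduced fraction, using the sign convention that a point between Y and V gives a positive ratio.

YJ:JV = 1/2

Assign Y = (0, 0), V = (1, 0), L = (0, 1) — the answer is frame-independent, so this choice is without loss of generality.
1. T lies on line YL with YT:TL = 1:2 ⇒ T = (0, 1/3)
2. J is where the line through T parallel to VL meets line YV ⇒ J = (1/3, 0)
J = Y + t·(V−Y) with t = 1/3, so YJ:JV = t:(1−t) = 1/3:2/3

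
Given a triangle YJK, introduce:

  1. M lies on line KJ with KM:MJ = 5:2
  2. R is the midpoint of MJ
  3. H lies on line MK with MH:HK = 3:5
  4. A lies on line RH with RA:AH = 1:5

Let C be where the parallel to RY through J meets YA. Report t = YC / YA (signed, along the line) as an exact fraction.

t = -48/23

Set Y = (0, 0), J = (1, 0), K = (0, 1); any affine frame gives the same invariant.
1. M lies on line KJ with KM:MJ = 5:2 ⇒ M = (5/7, 2/7)
2. R is the midpoint of MJ ⇒ R = (6/7, 1/7)
3. H lies on line MK with MH:HK = 3:5 ⇒ H = (25/56, 31/56)
4. A lies on line RH with RA:AH = 1:5 ⇒ A = (265/336, 71/336)
through J parallel to RY: direction (-6/7, -1/7); meets YA at C = (-265/161, -71/161)
C = Y + t·(A−Y) with t = -48/23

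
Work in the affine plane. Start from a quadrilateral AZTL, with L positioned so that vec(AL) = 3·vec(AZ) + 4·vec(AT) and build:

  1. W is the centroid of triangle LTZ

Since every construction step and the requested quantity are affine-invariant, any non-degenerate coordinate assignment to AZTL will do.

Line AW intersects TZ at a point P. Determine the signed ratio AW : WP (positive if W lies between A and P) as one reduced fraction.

Set A = (0, 0), Z = (1, 0), T = (0, 1), L = (3, 4); any affine frame gives the same invariant.
1. W is the centroid of triangle LTZ ⇒ W = (4/3, 5/3)
line AW meets TZ at P = (4/9, 5/9)
W = A + t·(P−A) with t = 3, so AW:WP = 3:-2

AW:WP = -3/2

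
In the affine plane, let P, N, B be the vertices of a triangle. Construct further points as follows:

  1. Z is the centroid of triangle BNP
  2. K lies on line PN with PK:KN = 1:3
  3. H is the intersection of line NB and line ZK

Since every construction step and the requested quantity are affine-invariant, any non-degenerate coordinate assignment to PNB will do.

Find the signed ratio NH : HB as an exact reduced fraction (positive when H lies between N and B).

NH:HB = 3/2

Choose coordinates P = (0, 0), N = (1, 0), B = (0, 1).
1. Z is the centroid of triangle BNP ⇒ Z = (1/3, 1/3)
2. K lies on line PN with PK:KN = 1:3 ⇒ K = (1/4, 0)
3. H is the intersection of line NB and line ZK ⇒ H = (2/5, 3/5)
H = N + t·(B−N) with t = 3/5, so NH:HB = t:(1−t) = 3/5:2/5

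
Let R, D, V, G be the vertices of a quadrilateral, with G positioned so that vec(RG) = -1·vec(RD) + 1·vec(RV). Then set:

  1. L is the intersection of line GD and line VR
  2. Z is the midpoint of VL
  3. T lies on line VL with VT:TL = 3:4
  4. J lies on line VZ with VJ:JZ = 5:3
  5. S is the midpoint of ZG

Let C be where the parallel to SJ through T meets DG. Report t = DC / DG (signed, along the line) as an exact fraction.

Assign R = (0, 0), D = (1, 0), V = (0, 1), G = (-1, 1) — the answer is frame-independent, so this choice is without loss of generality.
1. L is the intersection of line GD and line VR ⇒ L = (0, 1/2)
2. Z is the midpoint of VL ⇒ Z = (0, 3/4)
3. T lies on line VL with VT:TL = 3:4 ⇒ T = (0, 11/14)
4. J lies on line VZ with VJ:JZ = 5:3 ⇒ J = (0, 27/32)
5. S is the midpoint of ZG ⇒ S = (-1/2, 7/8)
through T parallel to SJ: direction (1/2, -1/32); meets DG at C = (-32/49, 81/98)
C = D + t·(G−D) with t = 81/98

t = 81/98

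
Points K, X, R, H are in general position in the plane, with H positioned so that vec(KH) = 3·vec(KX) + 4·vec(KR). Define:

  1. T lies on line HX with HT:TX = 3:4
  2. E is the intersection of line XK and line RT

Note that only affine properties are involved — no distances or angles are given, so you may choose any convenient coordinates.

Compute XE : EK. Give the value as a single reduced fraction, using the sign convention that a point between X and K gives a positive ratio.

XE:EK = -8/5

Choose coordinates K = (0, 0), X = (1, 0), R = (0, 1), H = (3, 4).
1. T lies on line HX with HT:TX = 3:4 ⇒ T = (15/7, 16/7)
2. E is the intersection of line XK and line RT ⇒ E = (-5/3, 0)
E = X + t·(K−X) with t = 8/3, so XE:EK = t:(1−t) = 8/3:-5/3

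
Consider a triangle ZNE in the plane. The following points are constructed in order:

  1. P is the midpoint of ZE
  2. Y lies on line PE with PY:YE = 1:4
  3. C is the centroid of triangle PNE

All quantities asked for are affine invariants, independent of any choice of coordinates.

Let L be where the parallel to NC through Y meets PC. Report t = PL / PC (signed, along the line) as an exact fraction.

Set Z = (0, 0), N = (1, 0), E = (0, 1); any affine frame gives the same invariant.
1. P is the midpoint of ZE ⇒ P = (0, 1/2)
2. Y lies on line PE with PY:YE = 1:4 ⇒ Y = (0, 3/5)
3. C is the centroid of triangle PNE ⇒ C = (1/3, 1/2)
through Y parallel to NC: direction (-2/3, 1/2); meets PC at L = (2/15, 1/2)
L = P + t·(C−P) with t = 2/5

t = 2/5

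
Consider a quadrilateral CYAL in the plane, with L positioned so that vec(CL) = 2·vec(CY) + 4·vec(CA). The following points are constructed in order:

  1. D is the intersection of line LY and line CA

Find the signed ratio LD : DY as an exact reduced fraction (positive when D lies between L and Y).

Choose coordinates C = (0, 0), Y = (1, 0), A = (0, 1), L = (2, 4).
1. D is the intersection of line LY and line CA ⇒ D = (0, -4)
D = L + t·(Y−L) with t = 2, so LD:DY = t:(1−t) = 2:-1

LD:DY = -2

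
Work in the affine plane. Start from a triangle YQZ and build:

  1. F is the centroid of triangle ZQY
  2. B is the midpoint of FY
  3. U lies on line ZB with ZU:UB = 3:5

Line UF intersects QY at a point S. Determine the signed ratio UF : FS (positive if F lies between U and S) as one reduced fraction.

Work in coordinates with Y = (0, 0), Q = (1, 0), Z = (0, 1).
1. F is the centroid of triangle ZQY ⇒ F = (1/3, 1/3)
2. B is the midpoint of FY ⇒ B = (1/6, 1/6)
3. U lies on line ZB with ZU:UB = 3:5 ⇒ U = (1/16, 11/16)
line UF meets QY at S = (10/17, 0)
F = U + t·(S−U) with t = 17/33, so UF:FS = 17/33:16/33

UF:FS = 17/16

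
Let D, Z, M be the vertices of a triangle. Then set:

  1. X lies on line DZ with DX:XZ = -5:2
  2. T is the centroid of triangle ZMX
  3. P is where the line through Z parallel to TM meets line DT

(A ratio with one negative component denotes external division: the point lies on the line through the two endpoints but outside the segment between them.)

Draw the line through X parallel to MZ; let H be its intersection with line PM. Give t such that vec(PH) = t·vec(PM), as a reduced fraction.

t = 9

Choose coordinates D = (0, 0), Z = (1, 0), M = (0, 1).
1. X lies on line DZ with DX:XZ = -5:2 ⇒ X = (5/3, 0)
2. T is the centroid of triangle ZMX ⇒ T = (8/9, 1/3)
3. P is where the line through Z parallel to TM meets line DT ⇒ P = (2/3, 1/4)
through X parallel to MZ: direction (1, -1); meets PM at H = (-16/3, 7)
H = P + t·(M−P) with t = 9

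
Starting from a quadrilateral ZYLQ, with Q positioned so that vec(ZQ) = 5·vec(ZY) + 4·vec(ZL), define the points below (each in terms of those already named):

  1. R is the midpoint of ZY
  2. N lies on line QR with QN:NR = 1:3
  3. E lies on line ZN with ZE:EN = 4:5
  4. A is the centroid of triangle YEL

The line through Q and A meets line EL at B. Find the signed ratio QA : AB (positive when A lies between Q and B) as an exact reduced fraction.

Work in coordinates with Z = (0, 0), Y = (1, 0), L = (0, 1), Q = (5, 4).
1. R is the midpoint of ZY ⇒ R = (1/2, 0)
2. N lies on line QR with QN:NR = 1:3 ⇒ N = (31/8, 3)
3. E lies on line ZN with ZE:EN = 4:5 ⇒ E = (31/18, 4/3)
4. A is the centroid of triangle YEL ⇒ A = (49/54, 7/9)
line QA meets EL at B = (713/452, 295/226)
A = Q + t·(B−Q) with t = 226/189, so QA:AB = 226/189:-37/189

QA:AB = -226/37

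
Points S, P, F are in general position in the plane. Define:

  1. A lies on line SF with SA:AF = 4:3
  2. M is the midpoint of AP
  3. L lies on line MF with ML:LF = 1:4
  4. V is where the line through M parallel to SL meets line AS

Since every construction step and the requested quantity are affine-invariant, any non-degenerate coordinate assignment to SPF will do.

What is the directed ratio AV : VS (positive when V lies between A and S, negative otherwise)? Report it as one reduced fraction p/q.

AV:VS = -23/7

Set S = (0, 0), P = (1, 0), F = (0, 1); any affine frame gives the same invariant.
1. A lies on line SF with SA:AF = 4:3 ⇒ A = (0, 4/7)
2. M is the midpoint of AP ⇒ M = (1/2, 2/7)
3. L lies on line MF with ML:LF = 1:4 ⇒ L = (2/5, 3/7)
4. V is where the line through M parallel to SL meets line AS ⇒ V = (0, -1/4)
V = A + t·(S−A) with t = 23/16, so AV:VS = t:(1−t) = 23/16:-7/16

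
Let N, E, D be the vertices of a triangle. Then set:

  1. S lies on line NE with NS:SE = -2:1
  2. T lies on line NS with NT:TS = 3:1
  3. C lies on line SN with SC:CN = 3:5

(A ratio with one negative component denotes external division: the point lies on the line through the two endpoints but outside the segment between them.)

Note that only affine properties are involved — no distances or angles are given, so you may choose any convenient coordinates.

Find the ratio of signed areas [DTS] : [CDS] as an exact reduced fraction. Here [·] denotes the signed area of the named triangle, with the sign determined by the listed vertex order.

[DTS]:[CDS] = -2/3

Assign N = (0, 0), E = (1, 0), D = (0, 1) — the answer is frame-independent, so this choice is without loss of generality.
1. S lies on line NE with NS:SE = -2:1 ⇒ S = (2, 0)
2. T lies on line NS with NT:TS = 3:1 ⇒ T = (3/2, 0)
3. C lies on line SN with SC:CN = 3:5 ⇒ C = (5/4, 0)
2·[DTS] = 1/2, 2·[CDS] = -3/4
[DTS]:[CDS] = 1/2:-3/4 = -2/3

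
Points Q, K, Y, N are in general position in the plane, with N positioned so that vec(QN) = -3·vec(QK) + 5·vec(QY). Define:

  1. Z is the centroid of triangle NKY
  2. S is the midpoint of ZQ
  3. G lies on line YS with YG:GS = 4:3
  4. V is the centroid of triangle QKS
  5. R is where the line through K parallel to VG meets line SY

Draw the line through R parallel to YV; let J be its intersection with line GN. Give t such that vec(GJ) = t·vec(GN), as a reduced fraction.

Set Q = (0, 0), K = (1, 0), Y = (0, 1), N = (-3, 5); any affine frame gives the same invariant.
1. Z is the centroid of triangle NKY ⇒ Z = (-2/3, 2)
2. S is the midpoint of ZQ ⇒ S = (-1/3, 1)
3. G lies on line YS with YG:GS = 4:3 ⇒ G = (-4/21, 1)
4. V is the centroid of triangle QKS ⇒ V = (2/9, 1/3)
5. R is where the line through K parallel to VG meets line SY ⇒ R = (8/21, 1)
through R parallel to YV: direction (2/9, -2/3); meets GN at J = (584/651, -17/31)
J = G + t·(N−G) with t = -12/31

t = -12/31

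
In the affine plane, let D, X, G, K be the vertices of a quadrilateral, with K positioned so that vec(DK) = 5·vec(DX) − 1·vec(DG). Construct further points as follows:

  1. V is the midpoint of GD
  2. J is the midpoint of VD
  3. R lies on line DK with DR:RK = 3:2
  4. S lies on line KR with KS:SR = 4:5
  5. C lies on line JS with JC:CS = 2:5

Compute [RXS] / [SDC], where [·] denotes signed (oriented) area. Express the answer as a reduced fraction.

Work in coordinates with D = (0, 0), X = (1, 0), G = (0, 1), K = (5, -1).
1. V is the midpoint of GD ⇒ V = (0, 1/2)
2. J is the midpoint of VD ⇒ J = (0, 1/4)
3. R lies on line DK with DR:RK = 3:2 ⇒ R = (3, -3/5)
4. S lies on line KR with KS:SR = 4:5 ⇒ S = (37/9, -37/45)
5. C lies on line JS with JC:CS = 2:5 ⇒ C = (74/63, -71/1260)
2·[RXS] = -2/9, 2·[SDC] = -185/252
[RXS]:[SDC] = -2/9:-185/252 = 56/185

[RXS]:[SDC] = 56/185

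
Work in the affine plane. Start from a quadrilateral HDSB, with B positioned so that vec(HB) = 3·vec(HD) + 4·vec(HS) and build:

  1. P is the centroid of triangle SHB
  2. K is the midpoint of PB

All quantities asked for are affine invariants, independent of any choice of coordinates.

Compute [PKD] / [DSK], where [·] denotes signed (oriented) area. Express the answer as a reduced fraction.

Set H = (0, 0), D = (1, 0), S = (0, 1), B = (3, 4); any affine frame gives the same invariant.
1. P is the centroid of triangle SHB ⇒ P = (1, 5/3)
2. K is the midpoint of PB ⇒ K = (2, 17/6)
2·[PKD] = -5/3, 2·[DSK] = -23/6
[PKD]:[DSK] = -5/3:-23/6 = 10/23

[PKD]:[DSK] = 10/23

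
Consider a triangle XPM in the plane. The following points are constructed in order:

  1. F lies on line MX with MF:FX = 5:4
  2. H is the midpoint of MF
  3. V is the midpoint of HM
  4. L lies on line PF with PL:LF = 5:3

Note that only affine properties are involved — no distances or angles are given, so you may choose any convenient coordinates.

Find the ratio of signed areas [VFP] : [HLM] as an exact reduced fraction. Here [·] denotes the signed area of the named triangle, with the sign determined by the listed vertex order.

Assign X = (0, 0), P = (1, 0), M = (0, 1) — the answer is frame-independent, so this choice is without loss of generality.
1. F lies on line MX with MF:FX = 5:4 ⇒ F = (0, 4/9)
2. H is the midpoint of MF ⇒ H = (0, 13/18)
3. V is the midpoint of HM ⇒ V = (0, 31/36)
4. L lies on line PF with PL:LF = 5:3 ⇒ L = (3/8, 5/18)
2·[VFP] = 5/12, 2·[HLM] = 5/48
[VFP]:[HLM] = 5/12:5/48 = 4

[VFP]:[HLM] = 4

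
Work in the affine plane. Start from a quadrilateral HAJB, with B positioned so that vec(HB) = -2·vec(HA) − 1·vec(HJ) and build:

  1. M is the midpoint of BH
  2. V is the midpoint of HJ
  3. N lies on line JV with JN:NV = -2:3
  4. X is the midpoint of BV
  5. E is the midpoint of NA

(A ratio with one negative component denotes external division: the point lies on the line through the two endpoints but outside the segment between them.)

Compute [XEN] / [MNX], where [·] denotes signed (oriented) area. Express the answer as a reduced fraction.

Set H = (0, 0), A = (1, 0), J = (0, 1), B = (-2, -1); any affine frame gives the same invariant.
1. M is the midpoint of BH ⇒ M = (-1, -1/2)
2. V is the midpoint of HJ ⇒ V = (0, 1/2)
3. N lies on line JV with JN:NV = -2:3 ⇒ N = (0, 2)
4. X is the midpoint of BV ⇒ X = (-1, -1/4)
5. E is the midpoint of NA ⇒ E = (1/2, 1)
2·[XEN] = 17/8, 2·[MNX] = 1/4
[XEN]:[MNX] = 17/8:1/4 = 17/2

[XEN]:[MNX] = 17/2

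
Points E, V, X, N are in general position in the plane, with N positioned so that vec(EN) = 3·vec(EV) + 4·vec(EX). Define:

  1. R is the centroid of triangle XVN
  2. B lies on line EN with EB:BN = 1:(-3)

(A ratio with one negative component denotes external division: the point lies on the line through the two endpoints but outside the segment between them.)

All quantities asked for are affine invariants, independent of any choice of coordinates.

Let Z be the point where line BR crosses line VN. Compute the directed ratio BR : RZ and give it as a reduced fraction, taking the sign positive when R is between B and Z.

Set E = (0, 0), V = (1, 0), X = (0, 1), N = (3, 4); any affine frame gives the same invariant.
1. R is the centroid of triangle XVN ⇒ R = (4/3, 5/3)
2. B lies on line EN with EB:BN = 1:(-3) ⇒ B = (-3/2, -2)
line BR meets VN at Z = (11/4, 7/2)
R = B + t·(Z−B) with t = 2/3, so BR:RZ = 2/3:1/3

BR:RZ = 2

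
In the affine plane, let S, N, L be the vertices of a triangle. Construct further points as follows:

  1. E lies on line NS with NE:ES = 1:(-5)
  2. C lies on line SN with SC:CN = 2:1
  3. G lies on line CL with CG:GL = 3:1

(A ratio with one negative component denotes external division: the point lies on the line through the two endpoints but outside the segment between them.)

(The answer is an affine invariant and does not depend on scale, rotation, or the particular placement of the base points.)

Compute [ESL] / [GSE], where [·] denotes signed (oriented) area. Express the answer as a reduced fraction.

[ESL]:[GSE] = -4/3

Work in coordinates with S = (0, 0), N = (1, 0), L = (0, 1).
1. E lies on line NS with NE:ES = 1:(-5) ⇒ E = (5/4, 0)
2. C lies on line SN with SC:CN = 2:1 ⇒ C = (2/3, 0)
3. G lies on line CL with CG:GL = 3:1 ⇒ G = (1/6, 3/4)
2·[ESL] = -5/4, 2·[GSE] = 15/16
[ESL]:[GSE] = -5/4:15/16 = -4/3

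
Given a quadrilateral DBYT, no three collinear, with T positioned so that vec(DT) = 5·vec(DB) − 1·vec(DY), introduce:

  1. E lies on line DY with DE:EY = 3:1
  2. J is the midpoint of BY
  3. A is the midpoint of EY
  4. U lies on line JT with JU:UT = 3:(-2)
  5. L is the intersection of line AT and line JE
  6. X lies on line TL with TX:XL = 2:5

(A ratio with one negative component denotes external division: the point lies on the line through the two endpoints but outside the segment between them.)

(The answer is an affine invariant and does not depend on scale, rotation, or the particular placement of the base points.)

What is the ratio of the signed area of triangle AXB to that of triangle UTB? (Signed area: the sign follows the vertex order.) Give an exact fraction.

[AXB]:[UTB] = -23/42

Work in coordinates with D = (0, 0), B = (1, 0), Y = (0, 1), T = (5, -1).
1. E lies on line DY with DE:EY = 3:1 ⇒ E = (0, 3/4)
2. J is the midpoint of BY ⇒ J = (1/2, 1/2)
3. A is the midpoint of EY ⇒ A = (0, 7/8)
4. U lies on line JT with JU:UT = 3:(-2) ⇒ U = (14, -4)
5. L is the intersection of line AT and line JE ⇒ L = (-1, 5/4)
6. X lies on line TL with TX:XL = 2:5 ⇒ X = (23/7, -5/14)
2·[AXB] = -23/14, 2·[UTB] = 3
[AXB]:[UTB] = -23/14:3 = -23/42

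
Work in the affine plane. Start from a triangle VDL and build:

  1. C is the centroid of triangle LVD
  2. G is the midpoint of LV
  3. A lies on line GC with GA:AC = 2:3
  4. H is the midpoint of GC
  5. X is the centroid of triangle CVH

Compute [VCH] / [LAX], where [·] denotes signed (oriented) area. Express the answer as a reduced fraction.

Choose coordinates V = (0, 0), D = (1, 0), L = (0, 1).
1. C is the centroid of triangle LVD ⇒ C = (1/3, 1/3)
2. G is the midpoint of LV ⇒ G = (0, 1/2)
3. A lies on line GC with GA:AC = 2:3 ⇒ A = (2/15, 13/30)
4. H is the midpoint of GC ⇒ H = (1/6, 5/12)
5. X is the centroid of triangle CVH ⇒ X = (1/6, 1/4)
2·[VCH] = 1/12, 2·[LAX] = -1/180
[VCH]:[LAX] = 1/12:-1/180 = -15

[VCH]:[LAX] = -15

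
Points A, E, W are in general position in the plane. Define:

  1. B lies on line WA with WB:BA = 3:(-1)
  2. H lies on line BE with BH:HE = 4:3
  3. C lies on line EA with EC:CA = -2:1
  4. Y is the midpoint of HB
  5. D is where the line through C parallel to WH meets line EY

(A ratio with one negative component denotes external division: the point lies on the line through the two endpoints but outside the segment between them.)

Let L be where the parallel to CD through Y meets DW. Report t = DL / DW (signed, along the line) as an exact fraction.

t = 19/25

Assign A = (0, 0), E = (1, 0), W = (0, 1) — the answer is frame-independent, so this choice is without loss of generality.
1. B lies on line WA with WB:BA = 3:(-1) ⇒ B = (0, -1/2)
2. H lies on line BE with BH:HE = 4:3 ⇒ H = (4/7, -3/14)
3. C lies on line EA with EC:CA = -2:1 ⇒ C = (-1, 0)
4. Y is the midpoint of HB ⇒ Y = (2/7, -5/14)
5. D is where the line through C parallel to WH meets line EY ⇒ D = (-13/21, -17/21)
through Y parallel to CD: direction (8/21, -17/21); meets DW at L = (-26/175, 99/175)
L = D + t·(W−D) with t = 19/25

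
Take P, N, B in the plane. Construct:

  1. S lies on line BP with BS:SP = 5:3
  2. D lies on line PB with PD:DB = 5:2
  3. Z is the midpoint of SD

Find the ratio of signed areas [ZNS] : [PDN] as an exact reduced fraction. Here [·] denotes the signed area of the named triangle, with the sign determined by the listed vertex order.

[ZNS]:[PDN] = 19/80

Choose coordinates P = (0, 0), N = (1, 0), B = (0, 1).
1. S lies on line BP with BS:SP = 5:3 ⇒ S = (0, 3/8)
2. D lies on line PB with PD:DB = 5:2 ⇒ D = (0, 5/7)
3. Z is the midpoint of SD ⇒ Z = (0, 61/112)
2·[ZNS] = -19/112, 2·[PDN] = -5/7
[ZNS]:[PDN] = -19/112:-5/7 = 19/80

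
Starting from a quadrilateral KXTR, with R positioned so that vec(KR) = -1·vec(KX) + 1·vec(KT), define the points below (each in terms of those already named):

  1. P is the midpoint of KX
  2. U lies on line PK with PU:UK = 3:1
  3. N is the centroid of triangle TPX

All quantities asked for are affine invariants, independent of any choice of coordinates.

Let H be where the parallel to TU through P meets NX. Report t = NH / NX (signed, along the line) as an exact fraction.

t = -1/11

Choose coordinates K = (0, 0), X = (1, 0), T = (0, 1), R = (-1, 1).
1. P is the midpoint of KX ⇒ P = (1/2, 0)
2. U lies on line PK with PU:UK = 3:1 ⇒ U = (1/8, 0)
3. N is the centroid of triangle TPX ⇒ N = (1/2, 1/3)
through P parallel to TU: direction (1/8, -1); meets NX at H = (5/11, 4/11)
H = N + t·(X−N) with t = -1/11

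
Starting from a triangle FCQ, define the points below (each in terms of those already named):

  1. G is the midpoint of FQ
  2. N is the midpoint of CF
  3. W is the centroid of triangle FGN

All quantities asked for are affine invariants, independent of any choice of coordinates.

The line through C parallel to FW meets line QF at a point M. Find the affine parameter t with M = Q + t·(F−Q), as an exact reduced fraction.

Assign F = (0, 0), C = (1, 0), Q = (0, 1) — the answer is frame-independent, so this choice is without loss of generality.
1. G is the midpoint of FQ ⇒ G = (0, 1/2)
2. N is the midpoint of CF ⇒ N = (1/2, 0)
3. W is the centroid of triangle FGN ⇒ W = (1/6, 1/6)
through C parallel to FW: direction (1/6, 1/6); meets QF at M = (0, -1)
M = Q + t·(F−Q) with t = 2

t = 2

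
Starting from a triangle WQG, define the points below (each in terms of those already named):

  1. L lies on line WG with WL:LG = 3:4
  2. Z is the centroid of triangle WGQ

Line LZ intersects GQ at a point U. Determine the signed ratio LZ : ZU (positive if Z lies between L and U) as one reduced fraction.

Work in coordinates with W = (0, 0), Q = (1, 0), G = (0, 1).
1. L lies on line WG with WL:LG = 3:4 ⇒ L = (0, 3/7)
2. Z is the centroid of triangle WGQ ⇒ Z = (1/3, 1/3)
line LZ meets GQ at U = (4/5, 1/5)
Z = L + t·(U−L) with t = 5/12, so LZ:ZU = 5/12:7/12

LZ:ZU = 5/7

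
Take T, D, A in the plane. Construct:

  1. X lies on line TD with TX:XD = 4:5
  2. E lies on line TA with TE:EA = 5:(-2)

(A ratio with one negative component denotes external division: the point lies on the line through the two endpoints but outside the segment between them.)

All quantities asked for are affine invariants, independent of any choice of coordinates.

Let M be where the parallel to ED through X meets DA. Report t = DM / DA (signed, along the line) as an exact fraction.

t = 25/18

Assign T = (0, 0), D = (1, 0), A = (0, 1) — the answer is frame-independent, so this choice is without loss of generality.
1. X lies on line TD with TX:XD = 4:5 ⇒ X = (4/9, 0)
2. E lies on line TA with TE:EA = 5:(-2) ⇒ E = (0, 5/3)
through X parallel to ED: direction (1, -5/3); meets DA at M = (-7/18, 25/18)
M = D + t·(A−D) with t = 25/18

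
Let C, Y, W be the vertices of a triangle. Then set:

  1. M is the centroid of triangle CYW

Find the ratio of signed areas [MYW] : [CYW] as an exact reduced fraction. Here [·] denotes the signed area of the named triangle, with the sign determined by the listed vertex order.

[MYW]:[CYW] = 1/3

Work in coordinates with C = (0, 0), Y = (1, 0), W = (0, 1).
1. M is the centroid of triangle CYW ⇒ M = (1/3, 1/3)
2·[MYW] = 1/3, 2·[CYW] = 1
[MYW]:[CYW] = 1/3:1 = 1/3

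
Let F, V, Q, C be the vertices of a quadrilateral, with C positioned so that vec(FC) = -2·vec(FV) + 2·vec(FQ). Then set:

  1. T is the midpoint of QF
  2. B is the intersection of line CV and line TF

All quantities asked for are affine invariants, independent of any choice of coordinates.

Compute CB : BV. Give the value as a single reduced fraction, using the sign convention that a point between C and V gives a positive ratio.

Set F = (0, 0), V = (1, 0), Q = (0, 1), C = (-2, 2); any affine frame gives the same invariant.
1. T is the midpoint of QF ⇒ T = (0, 1/2)
2. B is the intersection of line CV and line TF ⇒ B = (0, 2/3)
B = C + t·(V−C) with t = 2/3, so CB:BV = t:(1−t) = 2/3:1/3

CB:BV = 2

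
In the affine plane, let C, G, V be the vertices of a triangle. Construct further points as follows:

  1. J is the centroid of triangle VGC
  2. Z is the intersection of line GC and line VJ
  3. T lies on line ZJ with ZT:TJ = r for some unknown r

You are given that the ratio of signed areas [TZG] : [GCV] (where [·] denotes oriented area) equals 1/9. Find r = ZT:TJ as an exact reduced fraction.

Assign C = (0, 0), G = (1, 0), V = (0, 1) — the answer is frame-independent, so this choice is without loss of generality.
1. J is the centroid of triangle VGC ⇒ J = (1/3, 1/3)
2. Z is the intersection of line GC and line VJ ⇒ Z = (1/2, 0)
3. With ZT:TJ = r, write λ = r/(r+1) so T = Z + λ·(J−Z); T is affine-linear in λ
Every point depending on T is an affine combination of T and λ-independent points, so each such coordinate is linear in λ; the λ² term in each signed area is a multiple of (J−Z)×(J−Z) = 0, so 2·[TZG] and 2·[GCV] are each linear in λ. Evaluating at λ=0 and λ=1:
  2·[TZG] = 1/6·λ,   2·[GCV] = -1
So [TZG]:[GCV] = (1/6·λ) / (-1). Setting this equal to 1/9:
  1/6·λ = 1/9·(-1)  ⇒  λ = -2/3
Then r = λ/(1−λ) = (-2/3)/(5/3) = -2/5. Check: with r = -2/5, T = (11/18, -2/9) and [TZG]:[GCV] = 1/9 as required.

r = -2/5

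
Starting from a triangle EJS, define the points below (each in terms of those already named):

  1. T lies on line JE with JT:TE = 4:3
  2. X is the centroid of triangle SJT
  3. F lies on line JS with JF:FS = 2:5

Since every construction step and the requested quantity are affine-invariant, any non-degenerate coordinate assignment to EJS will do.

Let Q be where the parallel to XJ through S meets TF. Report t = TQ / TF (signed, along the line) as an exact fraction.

t = 14/9

Choose coordinates E = (0, 0), J = (1, 0), S = (0, 1).
1. T lies on line JE with JT:TE = 4:3 ⇒ T = (3/7, 0)
2. X is the centroid of triangle SJT ⇒ X = (10/21, 1/3)
3. F lies on line JS with JF:FS = 2:5 ⇒ F = (5/7, 2/7)
through S parallel to XJ: direction (11/21, -1/3); meets TF at Q = (55/63, 4/9)
Q = T + t·(F−T) with t = 14/9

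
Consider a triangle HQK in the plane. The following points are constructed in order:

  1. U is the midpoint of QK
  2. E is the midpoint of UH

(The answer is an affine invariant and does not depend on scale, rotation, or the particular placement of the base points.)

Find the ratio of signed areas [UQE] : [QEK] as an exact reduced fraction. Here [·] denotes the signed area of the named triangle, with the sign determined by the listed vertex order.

Assign H = (0, 0), Q = (1, 0), K = (0, 1) — the answer is frame-independent, so this choice is without loss of generality.
1. U is the midpoint of QK ⇒ U = (1/2, 1/2)
2. E is the midpoint of UH ⇒ E = (1/4, 1/4)
2·[UQE] = -1/4, 2·[QEK] = -1/2
[UQE]:[QEK] = -1/4:-1/2 = 1/2

[UQE]:[QEK] = 1/2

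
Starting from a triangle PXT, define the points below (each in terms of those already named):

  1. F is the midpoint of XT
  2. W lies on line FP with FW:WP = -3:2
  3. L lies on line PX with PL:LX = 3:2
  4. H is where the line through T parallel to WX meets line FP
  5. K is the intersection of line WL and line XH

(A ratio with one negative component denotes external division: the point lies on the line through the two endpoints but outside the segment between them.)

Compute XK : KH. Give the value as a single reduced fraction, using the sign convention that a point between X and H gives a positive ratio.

XK:KH = 2/9

Choose coordinates P = (0, 0), X = (1, 0), T = (0, 1).
1. F is the midpoint of XT ⇒ F = (1/2, 1/2)
2. W lies on line FP with FW:WP = -3:2 ⇒ W = (-1, -1)
3. L lies on line PX with PL:LX = 3:2 ⇒ L = (3/5, 0)
4. H is where the line through T parallel to WX meets line FP ⇒ H = (2, 2)
5. K is the intersection of line WL and line XH ⇒ K = (13/11, 4/11)
K = X + t·(H−X) with t = 2/11, so XK:KH = t:(1−t) = 2/11:9/11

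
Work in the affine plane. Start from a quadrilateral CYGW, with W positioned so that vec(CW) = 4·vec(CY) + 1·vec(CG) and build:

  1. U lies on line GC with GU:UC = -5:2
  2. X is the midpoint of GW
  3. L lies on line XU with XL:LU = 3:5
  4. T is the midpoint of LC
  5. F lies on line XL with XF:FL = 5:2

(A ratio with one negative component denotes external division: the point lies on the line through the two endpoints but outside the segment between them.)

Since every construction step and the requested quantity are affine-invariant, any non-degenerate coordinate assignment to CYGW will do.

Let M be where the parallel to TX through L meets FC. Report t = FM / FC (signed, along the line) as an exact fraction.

t = -1/6

Work in coordinates with C = (0, 0), Y = (1, 0), G = (0, 1), W = (4, 1).
1. U lies on line GC with GU:UC = -5:2 ⇒ U = (0, -2/3)
2. X is the midpoint of GW ⇒ X = (2, 1)
3. L lies on line XU with XL:LU = 3:5 ⇒ L = (5/4, 3/8)
4. T is the midpoint of LC ⇒ T = (5/8, 3/16)
5. F lies on line XL with XF:FL = 5:2 ⇒ F = (41/28, 31/56)
through L parallel to TX: direction (11/8, 13/16); meets FC at M = (41/24, 31/48)
M = F + t·(C−F) with t = -1/6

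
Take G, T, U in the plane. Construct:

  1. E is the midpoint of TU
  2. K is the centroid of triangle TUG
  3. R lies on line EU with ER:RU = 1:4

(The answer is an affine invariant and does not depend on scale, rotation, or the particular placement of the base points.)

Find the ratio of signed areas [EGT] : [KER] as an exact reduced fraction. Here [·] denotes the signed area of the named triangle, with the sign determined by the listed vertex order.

Assign G = (0, 0), T = (1, 0), U = (0, 1) — the answer is frame-independent, so this choice is without loss of generality.
1. E is the midpoint of TU ⇒ E = (1/2, 1/2)
2. K is the centroid of triangle TUG ⇒ K = (1/3, 1/3)
3. R lies on line EU with ER:RU = 1:4 ⇒ R = (2/5, 3/5)
2·[EGT] = 1/2, 2·[KER] = 1/30
[EGT]:[KER] = 1/2:1/30 = 15

[EGT]:[KER] = 15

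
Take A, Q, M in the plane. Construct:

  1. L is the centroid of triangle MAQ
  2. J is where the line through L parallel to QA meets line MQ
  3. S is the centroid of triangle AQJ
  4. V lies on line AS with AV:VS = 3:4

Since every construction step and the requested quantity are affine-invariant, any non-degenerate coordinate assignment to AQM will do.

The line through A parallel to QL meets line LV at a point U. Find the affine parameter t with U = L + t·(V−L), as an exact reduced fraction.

t = 3/2

Choose coordinates A = (0, 0), Q = (1, 0), M = (0, 1).
1. L is the centroid of triangle MAQ ⇒ L = (1/3, 1/3)
2. J is where the line through L parallel to QA meets line MQ ⇒ J = (2/3, 1/3)
3. S is the centroid of triangle AQJ ⇒ S = (5/9, 1/9)
4. V lies on line AS with AV:VS = 3:4 ⇒ V = (5/21, 1/21)
through A parallel to QL: direction (-2/3, 1/3); meets LV at U = (4/21, -2/21)
U = L + t·(V−L) with t = 3/2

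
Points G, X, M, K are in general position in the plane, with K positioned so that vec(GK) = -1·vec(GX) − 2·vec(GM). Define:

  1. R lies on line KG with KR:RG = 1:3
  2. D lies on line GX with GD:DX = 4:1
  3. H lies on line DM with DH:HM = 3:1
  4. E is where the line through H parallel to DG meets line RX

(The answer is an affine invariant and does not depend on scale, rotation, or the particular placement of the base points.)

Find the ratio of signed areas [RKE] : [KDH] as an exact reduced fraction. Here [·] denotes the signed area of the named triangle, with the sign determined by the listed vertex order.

[RKE]:[KDH] = 5/17

Work in coordinates with G = (0, 0), X = (1, 0), M = (0, 1), K = (-1, -2).
1. R lies on line KG with KR:RG = 1:3 ⇒ R = (-3/4, -3/2)
2. D lies on line GX with GD:DX = 4:1 ⇒ D = (4/5, 0)
3. H lies on line DM with DH:HM = 3:1 ⇒ H = (1/5, 3/4)
4. E is where the line through H parallel to DG meets line RX ⇒ E = (15/8, 3/4)
2·[RKE] = 3/4, 2·[KDH] = 51/20
[RKE]:[KDH] = 3/4:51/20 = 5/17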